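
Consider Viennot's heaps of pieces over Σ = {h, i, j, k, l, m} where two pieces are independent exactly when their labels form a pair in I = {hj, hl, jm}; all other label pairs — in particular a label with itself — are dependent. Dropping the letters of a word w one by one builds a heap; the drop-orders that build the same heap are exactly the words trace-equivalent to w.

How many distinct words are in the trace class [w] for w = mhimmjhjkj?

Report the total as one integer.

0(m) covers ∅
1(h) covers 0:m
2(i) covers 1:h
3(m) covers 2:i
4(m) covers 3:m
5(j) covers 2:i
6(h) covers 4:m
7(j) covers 5:j
8(k) covers 6:h, 7:j
9(j) covers 8:k
floor of heap: 0:m
completions by unplaced set U, small U first (add the entries for U minus each lowest piece of U):
  |U|=1: {9}:1
  |U|=2: {8,9}:1
  |U|=3: {6,8,9}:1  {7,8,9}:1
  |U|=4: {4,6,8,9}:1  {5,7,8,9}:1  {6,7,8,9}:2
  |U|=5: {3,4,6,8,9}:1  {4,6,7,8,9}:3  {5,6,7,8,9}:3
  |U|=6: {3,4,6,7,8,9}:4  {4,5,6,7,8,9}:6
  |U|=7: {3,4,5,6,7,8,9}:10
  |U|=8: {2,3,4,5,6,7,8,9}:10
  start at 0(m): 10

10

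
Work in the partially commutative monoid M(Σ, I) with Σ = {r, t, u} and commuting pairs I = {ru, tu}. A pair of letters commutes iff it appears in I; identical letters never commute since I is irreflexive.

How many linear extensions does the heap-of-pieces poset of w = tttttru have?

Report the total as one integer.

drop 0:t onto floor
drop 1:t onto {0:t}
drop 2:t onto {1:t}
drop 3:t onto {2:t}
drop 4:t onto {3:t}
drop 5:r onto {4:t}
drop 6:u onto floor
ground layer = {0:t, 6:u}
drop-orders for the pieces not yet dropped (sum over which currently-grounded one goes next):
  1 to go: {5} 1  {6} 1
  2 to go: {4,5} 1  {5,6} 2
  3 to go: {3,4,5} 1  {4,5,6} 3
  4 to go: {2,3,4,5} 1  {3,4,5,6} 4
  5 to go: {1,2,3,4,5} 1  {2,3,4,5,6} 5
  if 0:t drops first: 6 orders
  if 6:u drops first: 1 orders
heap linearizations: 7

7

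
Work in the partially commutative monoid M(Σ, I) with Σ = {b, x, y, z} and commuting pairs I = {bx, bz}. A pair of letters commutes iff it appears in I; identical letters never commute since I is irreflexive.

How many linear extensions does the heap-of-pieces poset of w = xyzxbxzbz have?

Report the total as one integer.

21

drop 0:x onto floor
drop 1:y onto {0:x}
drop 2:z onto {1:y}
drop 3:x onto {2:z}
drop 4:b onto {1:y}
drop 5:x onto {3:x}
drop 6:z onto {5:x}
drop 7:b onto {4:b}
drop 8:z onto {6:z}
ground layer = {0:x}
drop-orders for the pieces not yet dropped (sum over which currently-grounded one goes next):
  1 to go: {7} 1  {8} 1
  2 to go: {4,7} 1  {6,8} 1  {7,8} 2
  3 to go: {4,7,8} 3  {5,6,8} 1  {6,7,8} 3
  4 to go: {3,5,6,8} 1  {4,6,7,8} 6  {5,6,7,8} 4
  5 to go: {2,3,5,6,8} 1  {3,5,6,7,8} 5  {4,5,6,7,8} 10
  6 to go: {2,3,5,6,7,8} 6  {3,4,5,6,7,8} 15
  7 to go: {2,3,4,5,6,7,8} 21
  if 0:x drops first: 21 orders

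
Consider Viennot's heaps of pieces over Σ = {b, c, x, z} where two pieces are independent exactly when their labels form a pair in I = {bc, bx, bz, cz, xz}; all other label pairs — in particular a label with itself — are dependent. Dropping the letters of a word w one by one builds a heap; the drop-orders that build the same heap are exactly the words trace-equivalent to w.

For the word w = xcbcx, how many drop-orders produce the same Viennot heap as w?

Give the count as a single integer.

0(x) covers ∅
1(c) covers 0:x
2(b) covers ∅
3(c) covers 1:c
4(x) covers 3:c
floor of heap: 0:x, 2:b
completions by unplaced set U, small U first (add the entries for U minus each lowest piece of U):
  |U|=1: {2}:1  {4}:1
  |U|=2: {2,4}:2  {3,4}:1
  |U|=3: {1,3,4}:1  {2,3,4}:3
  start at 0(x): 4
  start at 2(b): 1
sum over floor = 5

5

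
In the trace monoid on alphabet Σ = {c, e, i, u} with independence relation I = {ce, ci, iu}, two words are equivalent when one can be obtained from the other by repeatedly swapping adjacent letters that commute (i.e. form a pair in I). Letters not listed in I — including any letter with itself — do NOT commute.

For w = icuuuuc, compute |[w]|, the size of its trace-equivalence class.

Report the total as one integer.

0(i) covers ∅
1(c) covers ∅
2(u) covers 1:c
3(u) covers 2:u
4(u) covers 3:u
5(u) covers 4:u
6(c) covers 5:u
floor of heap: 0:i, 1:c
completions by unplaced set U, small U first (add the entries for U minus each lowest piece of U):
  |U|=1: {0}:1  {6}:1
  |U|=2: {0,6}:2  {5,6}:1
  |U|=3: {0,5,6}:3  {4,5,6}:1
  |U|=4: {0,4,5,6}:4  {3,4,5,6}:1
  |U|=5: {0,3,4,5,6}:5  {2,3,4,5,6}:1
  start at 0(i): 1
  start at 1(c): 6
sum over floor = 7

7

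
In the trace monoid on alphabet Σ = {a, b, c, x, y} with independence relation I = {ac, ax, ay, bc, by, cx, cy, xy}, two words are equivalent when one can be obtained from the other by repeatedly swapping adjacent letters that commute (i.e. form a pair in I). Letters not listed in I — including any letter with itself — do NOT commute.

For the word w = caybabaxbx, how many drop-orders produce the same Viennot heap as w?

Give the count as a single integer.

0(c) covers ∅
1(a) covers ∅
2(y) covers ∅
3(b) covers 1:a
4(a) covers 3:b
5(b) covers 4:a
6(a) covers 5:b
7(x) covers 5:b
8(b) covers 6:a, 7:x
9(x) covers 8:b
floor of heap: 0:c, 1:a, 2:y
completions by unplaced set U, small U first (add the entries for U minus each lowest piece of U):
  |U|=1: {0}:1  {2}:1  {9}:1
  |U|=2: {0,2}:2  {0,9}:2  {2,9}:2  {8,9}:1
  |U|=3: {0,2,9}:6  {0,8,9}:3  {2,8,9}:3  {6,8,9}:1  {7,8,9}:1
  |U|=4: {0,2,8,9}:12  {0,6,8,9}:4  {0,7,8,9}:4  {2,6,8,9}:4  {2,7,8,9}:4  {6,7,8,9}:2
  |U|=5: {0,2,6,8,9}:20  {0,2,7,8,9}:20  {0,6,7,8,9}:10  {2,6,7,8,9}:10  {5,6,7,8,9}:2
  |U|=6: {0,2,6,7,8,9}:60  {0,5,6,7,8,9}:12  {2,5,6,7,8,9}:12  {4,5,6,7,8,9}:2
  |U|=7: {0,2,5,6,7,8,9}:84  {0,4,5,6,7,8,9}:14  {2,4,5,6,7,8,9}:14  {3,4,5,6,7,8,9}:2
  |U|=8: {0,2,4,5,6,7,8,9}:112  {0,3,4,5,6,7,8,9}:16  {1,3,4,5,6,7,8,9}:2  {2,3,4,5,6,7,8,9}:16
  start at 0(c): 18
  start at 1(a): 144
  start at 2(y): 18
sum over floor = 180

180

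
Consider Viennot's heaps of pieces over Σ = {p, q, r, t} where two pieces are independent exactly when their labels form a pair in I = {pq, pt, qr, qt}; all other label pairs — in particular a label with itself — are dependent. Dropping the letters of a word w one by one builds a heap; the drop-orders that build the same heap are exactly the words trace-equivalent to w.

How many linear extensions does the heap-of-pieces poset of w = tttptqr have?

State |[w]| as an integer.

#0=t has no predecessor
#1=t depends on [0:t]
#2=t depends on [1:t]
#3=p has no predecessor
#4=t depends on [2:t]
#5=q has no predecessor
#6=r depends on [3:p, 4:t]
sources: [0:t, 3:p, 5:q]
N(rest) = Σ N(rest − s) over sources s of rest; N(one piece) = 1:
  size 1 → [5]=1  [6]=1
  size 2 → [3,6]=1  [4,6]=1  [5,6]=2
  size 3 → [2,4,6]=1  [3,4,6]=2  [3,5,6]=3  [4,5,6]=3
  size 4 → [1,2,4,6]=1  [2,3,4,6]=3  [2,4,5,6]=4  [3,4,5,6]=8
  size 5 → [0,1,2,4,6]=1  [1,2,3,4,6]=4  [1,2,4,5,6]=5  [2,3,4,5,6]=15
  first=0(t) contributes 24
  first=3(p) contributes 6
  first=5(q) contributes 5
|[w]| = 35

35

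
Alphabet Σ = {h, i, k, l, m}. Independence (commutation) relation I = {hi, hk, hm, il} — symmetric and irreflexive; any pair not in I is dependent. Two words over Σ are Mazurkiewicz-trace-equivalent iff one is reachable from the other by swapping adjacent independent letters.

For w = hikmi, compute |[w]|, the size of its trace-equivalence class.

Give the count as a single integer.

piece 0:h — minimal
piece 1:i — minimal
piece 2:k rests on {1:i}
piece 3:m rests on {2:k}
piece 4:i rests on {3:m}
minimal pieces: {0:h, 1:i}
ways to finish when only these pieces remain (= sum over removing one remaining piece with nothing left below it):
  1 left: {0}→1  {4}→1
  2 left: {0,4}→2  {3,4}→1
  3 left: {0,3,4}→3  {2,3,4}→1
  placing 0:h first → 1 extensions
  placing 1:i first → 4 extensions
total linear extensions = 5

5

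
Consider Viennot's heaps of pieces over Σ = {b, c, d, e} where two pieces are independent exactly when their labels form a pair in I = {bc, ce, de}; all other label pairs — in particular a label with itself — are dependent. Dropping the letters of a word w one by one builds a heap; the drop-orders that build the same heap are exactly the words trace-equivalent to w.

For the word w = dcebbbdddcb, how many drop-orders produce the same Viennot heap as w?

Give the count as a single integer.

18

drop 0:d onto floor
drop 1:c onto {0:d}
drop 2:e onto floor
drop 3:b onto {0:d, 2:e}
drop 4:b onto {3:b}
drop 5:b onto {4:b}
drop 6:d onto {1:c, 5:b}
drop 7:d onto {6:d}
drop 8:d onto {7:d}
drop 9:c onto {8:d}
drop 10:b onto {8:d}
ground layer = {0:d, 2:e}
drop-orders for the pieces not yet dropped (sum over which currently-grounded one goes next):
  1 to go: {9} 1  {10} 1
  2 to go: {9,10} 2
  3 to go: {8,9,10} 2
  4 to go: {7,8,9,10} 2
  5 to go: {6,7,8,9,10} 2
  6 to go: {1,6,7,8,9,10} 2  {5,6,7,8,9,10} 2
  7 to go: {1,5,6,7,8,9,10} 4  {4,5,6,7,8,9,10} 2
  8 to go: {1,4,5,6,7,8,9,10} 6  {3,4,5,6,7,8,9,10} 2
  9 to go: {1,3,4,5,6,7,8,9,10} 8  {2,3,4,5,6,7,8,9,10} 2
  if 0:d drops first: 10 orders
  if 2:e drops first: 8 orders
heap linearizations: 18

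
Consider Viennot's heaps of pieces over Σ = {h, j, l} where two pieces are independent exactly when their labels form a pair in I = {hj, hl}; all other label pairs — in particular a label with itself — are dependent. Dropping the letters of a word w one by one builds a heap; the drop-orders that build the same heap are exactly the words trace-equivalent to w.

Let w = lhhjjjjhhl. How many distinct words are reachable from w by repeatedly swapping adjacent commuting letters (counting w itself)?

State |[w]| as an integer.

210

0(l) covers ∅
1(h) covers ∅
2(h) covers 1:h
3(j) covers 0:l
4(j) covers 3:j
5(j) covers 4:j
6(j) covers 5:j
7(h) covers 2:h
8(h) covers 7:h
9(l) covers 6:j
floor of heap: 0:l, 1:h
completions by unplaced set U, small U first (add the entries for U minus each lowest piece of U):
  |U|=1: {8}:1  {9}:1
  |U|=2: {6,9}:1  {7,8}:1  {8,9}:2
  |U|=3: {2,7,8}:1  {5,6,9}:1  {6,8,9}:3  {7,8,9}:3
  |U|=4: {1,2,7,8}:1  {2,7,8,9}:4  {4,5,6,9}:1  {5,6,8,9}:4  {6,7,8,9}:6
  |U|=5: {1,2,7,8,9}:5  {2,6,7,8,9}:10  {3,4,5,6,9}:1  {4,5,6,8,9}:5  {5,6,7,8,9}:10
  |U|=6: {0,3,4,5,6,9}:1  {1,2,6,7,8,9}:15  {2,5,6,7,8,9}:20  {3,4,5,6,8,9}:6  {4,5,6,7,8,9}:15
  |U|=7: {0,3,4,5,6,8,9}:7  {1,2,5,6,7,8,9}:35  {2,4,5,6,7,8,9}:35  {3,4,5,6,7,8,9}:21
  |U|=8: {0,3,4,5,6,7,8,9}:28  {1,2,4,5,6,7,8,9}:70  {2,3,4,5,6,7,8,9}:56
  start at 0(l): 126
  start at 1(h): 84
sum over floor = 210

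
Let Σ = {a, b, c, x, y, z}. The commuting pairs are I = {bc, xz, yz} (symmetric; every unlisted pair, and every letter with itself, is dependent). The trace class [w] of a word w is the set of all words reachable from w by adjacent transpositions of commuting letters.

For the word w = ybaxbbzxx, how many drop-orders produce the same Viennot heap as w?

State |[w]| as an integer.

3

piece 0:y — minimal
piece 1:b rests on {0:y}
piece 2:a rests on {1:b}
piece 3:x rests on {2:a}
piece 4:b rests on {3:x}
piece 5:b rests on {4:b}
piece 6:z rests on {5:b}
piece 7:x rests on {5:b}
piece 8:x rests on {7:x}
minimal pieces: {0:y}
ways to finish when only these pieces remain (= sum over removing one remaining piece with nothing left below it):
  1 left: {6}→1  {8}→1
  2 left: {6,8}→2  {7,8}→1
  3 left: {6,7,8}→3
  4 left: {5,6,7,8}→3
  5 left: {4,5,6,7,8}→3
  6 left: {3,4,5,6,7,8}→3
  7 left: {2,3,4,5,6,7,8}→3
  placing 0:y first → 3 extensions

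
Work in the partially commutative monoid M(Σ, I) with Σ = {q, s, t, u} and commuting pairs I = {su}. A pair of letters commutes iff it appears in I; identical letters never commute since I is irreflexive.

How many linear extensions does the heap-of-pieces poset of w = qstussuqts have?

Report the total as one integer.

6

0(q) covers ∅
1(s) covers 0:q
2(t) covers 1:s
3(u) covers 2:t
4(s) covers 2:t
5(s) covers 4:s
6(u) covers 3:u
7(q) covers 5:s, 6:u
8(t) covers 7:q
9(s) covers 8:t
floor of heap: 0:q
completions by unplaced set U, small U first (add the entries for U minus each lowest piece of U):
  |U|=1: {9}:1
  |U|=2: {8,9}:1
  |U|=3: {7,8,9}:1
  |U|=4: {5,7,8,9}:1  {6,7,8,9}:1
  |U|=5: {3,6,7,8,9}:1  {4,5,7,8,9}:1  {5,6,7,8,9}:2
  |U|=6: {3,5,6,7,8,9}:3  {4,5,6,7,8,9}:3
  |U|=7: {3,4,5,6,7,8,9}:6
  |U|=8: {2,3,4,5,6,7,8,9}:6
  start at 0(q): 6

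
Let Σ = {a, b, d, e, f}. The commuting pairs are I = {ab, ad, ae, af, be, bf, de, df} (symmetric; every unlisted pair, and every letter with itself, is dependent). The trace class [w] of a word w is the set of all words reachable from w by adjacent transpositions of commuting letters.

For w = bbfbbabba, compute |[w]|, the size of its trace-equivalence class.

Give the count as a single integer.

252

#0=b has no predecessor
#1=b depends on [0:b]
#2=f has no predecessor
#3=b depends on [1:b]
#4=b depends on [3:b]
#5=a has no predecessor
#6=b depends on [4:b]
#7=b depends on [6:b]
#8=a depends on [5:a]
sources: [0:b, 2:f, 5:a]
N(rest) = Σ N(rest − s) over sources s of rest; N(one piece) = 1:
  size 1 → [2]=1  [7]=1  [8]=1
  size 2 → [2,7]=2  [2,8]=2  [5,8]=1  [6,7]=1  [7,8]=2
  size 3 → [2,5,8]=3  [2,6,7]=3  [2,7,8]=6  [4,6,7]=1  [5,7,8]=3  [6,7,8]=3
  size 4 → [2,4,6,7]=4  [2,5,7,8]=12  [2,6,7,8]=12  [3,4,6,7]=1  [4,6,7,8]=4  [5,6,7,8]=6
  size 5 → [1,3,4,6,7]=1  [2,3,4,6,7]=5  [2,4,6,7,8]=20  [2,5,6,7,8]=30  [3,4,6,7,8]=5  [4,5,6,7,8]=10
  size 6 → [0,1,3,4,6,7]=1  [1,2,3,4,6,7]=6  [1,3,4,6,7,8]=6  [2,3,4,6,7,8]=30  [2,4,5,6,7,8]=60  [3,4,5,6,7,8]=15
  size 7 → [0,1,2,3,4,6,7]=7  [0,1,3,4,6,7,8]=7  [1,2,3,4,6,7,8]=42  [1,3,4,5,6,7,8]=21  [2,3,4,5,6,7,8]=105
  first=0(b) contributes 168
  first=2(f) contributes 28
  first=5(a) contributes 56
|[w]| = 252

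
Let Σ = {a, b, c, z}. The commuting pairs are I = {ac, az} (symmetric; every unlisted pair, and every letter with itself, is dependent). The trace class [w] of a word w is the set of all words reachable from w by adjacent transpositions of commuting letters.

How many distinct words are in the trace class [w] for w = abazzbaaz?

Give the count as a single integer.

piece 0:a — minimal
piece 1:b rests on {0:a}
piece 2:a rests on {1:b}
piece 3:z rests on {1:b}
piece 4:z rests on {3:z}
piece 5:b rests on {2:a, 4:z}
piece 6:a rests on {5:b}
piece 7:a rests on {6:a}
piece 8:z rests on {5:b}
minimal pieces: {0:a}
ways to finish when only these pieces remain (= sum over removing one remaining piece with nothing left below it):
  1 left: {7}→1  {8}→1
  2 left: {6,7}→1  {7,8}→2
  3 left: {6,7,8}→3
  4 left: {5,6,7,8}→3
  5 left: {2,5,6,7,8}→3  {4,5,6,7,8}→3
  6 left: {2,4,5,6,7,8}→6  {3,4,5,6,7,8}→3
  7 left: {2,3,4,5,6,7,8}→9
  placing 0:a first → 9 extensions

9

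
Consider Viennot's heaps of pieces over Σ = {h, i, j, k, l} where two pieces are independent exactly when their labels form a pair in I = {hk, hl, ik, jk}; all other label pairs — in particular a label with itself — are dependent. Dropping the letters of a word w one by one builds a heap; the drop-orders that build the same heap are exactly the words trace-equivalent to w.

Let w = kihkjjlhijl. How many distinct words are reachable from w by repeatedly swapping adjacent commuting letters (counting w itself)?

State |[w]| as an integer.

#0=k has no predecessor
#1=i has no predecessor
#2=h depends on [1:i]
#3=k depends on [0:k]
#4=j depends on [2:h]
#5=j depends on [4:j]
#6=l depends on [3:k, 5:j]
#7=h depends on [5:j]
#8=i depends on [6:l, 7:h]
#9=j depends on [8:i]
#10=l depends on [9:j]
sources: [0:k, 1:i]
N(rest) = Σ N(rest − s) over sources s of rest; N(one piece) = 1:
  size 1 → [10]=1
  size 2 → [9,10]=1
  size 3 → [8,9,10]=1
  size 4 → [6,8,9,10]=1  [7,8,9,10]=1
  size 5 → [3,6,8,9,10]=1  [6,7,8,9,10]=2
  size 6 → [0,3,6,8,9,10]=1  [3,6,7,8,9,10]=3  [5,6,7,8,9,10]=2
  size 7 → [0,3,6,7,8,9,10]=4  [3,5,6,7,8,9,10]=5  [4,5,6,7,8,9,10]=2
  size 8 → [0,3,5,6,7,8,9,10]=9  [2,4,5,6,7,8,9,10]=2  [3,4,5,6,7,8,9,10]=7
  size 9 → [0,3,4,5,6,7,8,9,10]=16  [1,2,4,5,6,7,8,9,10]=2  [2,3,4,5,6,7,8,9,10]=9
  first=0(k) contributes 11
  first=1(i) contributes 25
|[w]| = 36

36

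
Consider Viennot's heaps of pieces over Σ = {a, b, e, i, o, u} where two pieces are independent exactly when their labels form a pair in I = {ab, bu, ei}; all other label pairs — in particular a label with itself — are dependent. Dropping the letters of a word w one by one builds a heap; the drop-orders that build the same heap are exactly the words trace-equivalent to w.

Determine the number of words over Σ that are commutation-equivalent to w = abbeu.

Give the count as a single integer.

drop 0:a onto floor
drop 1:b onto floor
drop 2:b onto {1:b}
drop 3:e onto {0:a, 2:b}
drop 4:u onto {3:e}
ground layer = {0:a, 1:b}
drop-orders for the pieces not yet dropped (sum over which currently-grounded one goes next):
  1 to go: {4} 1
  2 to go: {3,4} 1
  3 to go: {0,3,4} 1  {2,3,4} 1
  if 0:a drops first: 1 orders
  if 1:b drops first: 2 orders
heap linearizations: 3

3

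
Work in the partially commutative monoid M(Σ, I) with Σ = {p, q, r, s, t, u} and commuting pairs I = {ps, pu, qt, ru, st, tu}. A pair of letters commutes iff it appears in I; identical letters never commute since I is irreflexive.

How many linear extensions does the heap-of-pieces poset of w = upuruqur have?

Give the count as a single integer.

drop 0:u onto floor
drop 1:p onto floor
drop 2:u onto {0:u}
drop 3:r onto {1:p}
drop 4:u onto {2:u}
drop 5:q onto {3:r, 4:u}
drop 6:u onto {5:q}
drop 7:r onto {5:q}
ground layer = {0:u, 1:p}
drop-orders for the pieces not yet dropped (sum over which currently-grounded one goes next):
  1 to go: {6} 1  {7} 1
  2 to go: {6,7} 2
  3 to go: {5,6,7} 2
  4 to go: {3,5,6,7} 2  {4,5,6,7} 2
  5 to go: {1,3,5,6,7} 2  {2,4,5,6,7} 2  {3,4,5,6,7} 4
  6 to go: {0,2,4,5,6,7} 2  {1,3,4,5,6,7} 6  {2,3,4,5,6,7} 6
  if 0:u drops first: 12 orders
  if 1:p drops first: 8 orders
heap linearizations: 20

20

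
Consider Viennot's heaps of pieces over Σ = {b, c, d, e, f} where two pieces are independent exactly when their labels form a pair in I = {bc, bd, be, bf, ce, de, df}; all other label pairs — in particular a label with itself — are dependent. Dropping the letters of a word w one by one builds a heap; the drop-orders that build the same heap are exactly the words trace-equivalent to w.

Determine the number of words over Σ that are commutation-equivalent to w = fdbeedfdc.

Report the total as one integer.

315

piece 0:f — minimal
piece 1:d — minimal
piece 2:b — minimal
piece 3:e rests on {0:f}
piece 4:e rests on {3:e}
piece 5:d rests on {1:d}
piece 6:f rests on {4:e}
piece 7:d rests on {5:d}
piece 8:c rests on {6:f, 7:d}
minimal pieces: {0:f, 1:d, 2:b}
ways to finish when only these pieces remain (= sum over removing one remaining piece with nothing left below it):
  1 left: {2}→1  {8}→1
  2 left: {2,8}→2  {6,8}→1  {7,8}→1
  3 left: {2,6,8}→3  {2,7,8}→3  {4,6,8}→1  {5,7,8}→1  {6,7,8}→2
  4 left: {1,5,7,8}→1  {2,4,6,8}→4  {2,5,7,8}→4  {2,6,7,8}→8  {3,4,6,8}→1  {4,6,7,8}→3  {5,6,7,8}→3
  5 left: {0,3,4,6,8}→1  {1,2,5,7,8}→5  {1,5,6,7,8}→4  {2,3,4,6,8}→5  {2,4,6,7,8}→15  {2,5,6,7,8}→15  {3,4,6,7,8}→4  {4,5,6,7,8}→6
  6 left: {0,2,3,4,6,8}→6  {0,3,4,6,7,8}→5  {1,2,5,6,7,8}→24  {1,4,5,6,7,8}→10  {2,3,4,6,7,8}→24  {2,4,5,6,7,8}→36  {3,4,5,6,7,8}→10
  7 left: {0,2,3,4,6,7,8}→35  {0,3,4,5,6,7,8}→15  {1,2,4,5,6,7,8}→70  {1,3,4,5,6,7,8}→20  {2,3,4,5,6,7,8}→70
  placing 0:f first → 160 extensions
  placing 1:d first → 120 extensions
  placing 2:b first → 35 extensions
total linear extensions = 315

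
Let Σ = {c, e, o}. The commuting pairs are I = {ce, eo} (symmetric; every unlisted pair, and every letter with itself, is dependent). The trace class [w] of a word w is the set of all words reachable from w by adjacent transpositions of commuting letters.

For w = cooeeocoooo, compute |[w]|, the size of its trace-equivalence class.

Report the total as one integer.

drop 0:c onto floor
drop 1:o onto {0:c}
drop 2:o onto {1:o}
drop 3:e onto floor
drop 4:e onto {3:e}
drop 5:o onto {2:o}
drop 6:c onto {5:o}
drop 7:o onto {6:c}
drop 8:o onto {7:o}
drop 9:o onto {8:o}
drop 10:o onto {9:o}
ground layer = {0:c, 3:e}
drop-orders for the pieces not yet dropped (sum over which currently-grounded one goes next):
  1 to go: {4} 1  {10} 1
  2 to go: {3,4} 1  {4,10} 2  {9,10} 1
  3 to go: {3,4,10} 3  {4,9,10} 3  {8,9,10} 1
  4 to go: {3,4,9,10} 6  {4,8,9,10} 4  {7,8,9,10} 1
  5 to go: {3,4,8,9,10} 10  {4,7,8,9,10} 5  {6,7,8,9,10} 1
  6 to go: {3,4,7,8,9,10} 15  {4,6,7,8,9,10} 6  {5,6,7,8,9,10} 1
  7 to go: {2,5,6,7,8,9,10} 1  {3,4,6,7,8,9,10} 21  {4,5,6,7,8,9,10} 7
  8 to go: {1,2,5,6,7,8,9,10} 1  {2,4,5,6,7,8,9,10} 8  {3,4,5,6,7,8,9,10} 28
  9 to go: {0,1,2,5,6,7,8,9,10} 1  {1,2,4,5,6,7,8,9,10} 9  {2,3,4,5,6,7,8,9,10} 36
  if 0:c drops first: 45 orders
  if 3:e drops first: 10 orders
heap linearizations: 55

55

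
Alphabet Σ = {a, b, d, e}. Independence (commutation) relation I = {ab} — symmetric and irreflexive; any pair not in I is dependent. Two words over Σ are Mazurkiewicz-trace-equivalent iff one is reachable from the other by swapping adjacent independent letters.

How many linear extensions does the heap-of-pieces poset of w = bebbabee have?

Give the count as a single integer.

#0=b has no predecessor
#1=e depends on [0:b]
#2=b depends on [1:e]
#3=b depends on [2:b]
#4=a depends on [1:e]
#5=b depends on [3:b]
#6=e depends on [4:a, 5:b]
#7=e depends on [6:e]
sources: [0:b]
N(rest) = Σ N(rest − s) over sources s of rest; N(one piece) = 1:
  size 1 → [7]=1
  size 2 → [6,7]=1
  size 3 → [4,6,7]=1  [5,6,7]=1
  size 4 → [3,5,6,7]=1  [4,5,6,7]=2
  size 5 → [2,3,5,6,7]=1  [3,4,5,6,7]=3
  size 6 → [2,3,4,5,6,7]=4
  first=0(b) contributes 4

4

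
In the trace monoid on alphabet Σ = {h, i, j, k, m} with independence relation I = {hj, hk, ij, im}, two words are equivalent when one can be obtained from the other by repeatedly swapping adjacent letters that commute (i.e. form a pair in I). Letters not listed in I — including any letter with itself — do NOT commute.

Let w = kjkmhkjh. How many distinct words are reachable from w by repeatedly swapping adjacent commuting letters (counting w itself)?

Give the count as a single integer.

6

#0=k has no predecessor
#1=j depends on [0:k]
#2=k depends on [1:j]
#3=m depends on [2:k]
#4=h depends on [3:m]
#5=k depends on [3:m]
#6=j depends on [5:k]
#7=h depends on [4:h]
sources: [0:k]
N(rest) = Σ N(rest − s) over sources s of rest; N(one piece) = 1:
  size 1 → [6]=1  [7]=1
  size 2 → [4,7]=1  [5,6]=1  [6,7]=2
  size 3 → [4,6,7]=3  [5,6,7]=3
  size 4 → [4,5,6,7]=6
  size 5 → [3,4,5,6,7]=6
  size 6 → [2,3,4,5,6,7]=6
  first=0(k) contributes 6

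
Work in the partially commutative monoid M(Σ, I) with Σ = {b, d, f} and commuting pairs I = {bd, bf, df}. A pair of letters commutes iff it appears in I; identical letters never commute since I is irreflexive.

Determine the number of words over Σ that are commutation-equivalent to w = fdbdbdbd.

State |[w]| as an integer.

280

#0=f has no predecessor
#1=d has no predecessor
#2=b has no predecessor
#3=d depends on [1:d]
#4=b depends on [2:b]
#5=d depends on [3:d]
#6=b depends on [4:b]
#7=d depends on [5:d]
sources: [0:f, 1:d, 2:b]
N(rest) = Σ N(rest − s) over sources s of rest; N(one piece) = 1:
  size 1 → [0]=1  [6]=1  [7]=1
  size 2 → [0,6]=2  [0,7]=2  [4,6]=1  [5,7]=1  [6,7]=2
  size 3 → [0,4,6]=3  [0,5,7]=3  [0,6,7]=6  [2,4,6]=1  [3,5,7]=1  [4,6,7]=3  [5,6,7]=3
  size 4 → [0,2,4,6]=4  [0,3,5,7]=4  [0,4,6,7]=12  [0,5,6,7]=12  [1,3,5,7]=1  [2,4,6,7]=4  [3,5,6,7]=4  [4,5,6,7]=6
  size 5 → [0,1,3,5,7]=5  [0,2,4,6,7]=20  [0,3,5,6,7]=20  [0,4,5,6,7]=30  [1,3,5,6,7]=5  [2,4,5,6,7]=10  [3,4,5,6,7]=10
  size 6 → [0,1,3,5,6,7]=30  [0,2,4,5,6,7]=60  [0,3,4,5,6,7]=60  [1,3,4,5,6,7]=15  [2,3,4,5,6,7]=20
  first=0(f) contributes 35
  first=1(d) contributes 140
  first=2(b) contributes 105
|[w]| = 280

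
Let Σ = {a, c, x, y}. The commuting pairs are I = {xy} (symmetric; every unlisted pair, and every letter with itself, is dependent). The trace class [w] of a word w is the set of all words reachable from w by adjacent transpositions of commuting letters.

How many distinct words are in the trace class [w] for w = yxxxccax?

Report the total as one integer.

4

#0=y has no predecessor
#1=x has no predecessor
#2=x depends on [1:x]
#3=x depends on [2:x]
#4=c depends on [0:y, 3:x]
#5=c depends on [4:c]
#6=a depends on [5:c]
#7=x depends on [6:a]
sources: [0:y, 1:x]
N(rest) = Σ N(rest − s) over sources s of rest; N(one piece) = 1:
  size 1 → [7]=1
  size 2 → [6,7]=1
  size 3 → [5,6,7]=1
  size 4 → [4,5,6,7]=1
  size 5 → [0,4,5,6,7]=1  [3,4,5,6,7]=1
  size 6 → [0,3,4,5,6,7]=2  [2,3,4,5,6,7]=1
  first=0(y) contributes 1
  first=1(x) contributes 3
|[w]| = 4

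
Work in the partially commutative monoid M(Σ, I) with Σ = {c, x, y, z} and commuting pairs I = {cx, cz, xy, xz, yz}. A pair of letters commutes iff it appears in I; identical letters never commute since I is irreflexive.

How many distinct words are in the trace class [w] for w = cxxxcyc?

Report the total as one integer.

piece 0:c — minimal
piece 1:x — minimal
piece 2:x rests on {1:x}
piece 3:x rests on {2:x}
piece 4:c rests on {0:c}
piece 5:y rests on {4:c}
piece 6:c rests on {5:y}
minimal pieces: {0:c, 1:x}
ways to finish when only these pieces remain (= sum over removing one remaining piece with nothing left below it):
  1 left: {3}→1  {6}→1
  2 left: {2,3}→1  {3,6}→2  {5,6}→1
  3 left: {1,2,3}→1  {2,3,6}→3  {3,5,6}→3  {4,5,6}→1
  4 left: {0,4,5,6}→1  {1,2,3,6}→4  {2,3,5,6}→6  {3,4,5,6}→4
  5 left: {0,3,4,5,6}→5  {1,2,3,5,6}→10  {2,3,4,5,6}→10
  placing 0:c first → 20 extensions
  placing 1:x first → 15 extensions
total linear extensions = 35

35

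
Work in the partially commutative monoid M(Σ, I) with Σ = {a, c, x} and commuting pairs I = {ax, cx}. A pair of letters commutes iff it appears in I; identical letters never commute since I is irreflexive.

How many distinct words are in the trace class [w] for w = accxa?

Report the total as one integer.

5

drop 0:a onto floor
drop 1:c onto {0:a}
drop 2:c onto {1:c}
drop 3:x onto floor
drop 4:a onto {2:c}
ground layer = {0:a, 3:x}
drop-orders for the pieces not yet dropped (sum over which currently-grounded one goes next):
  1 to go: {3} 1  {4} 1
  2 to go: {2,4} 1  {3,4} 2
  3 to go: {1,2,4} 1  {2,3,4} 3
  if 0:a drops first: 4 orders
  if 3:x drops first: 1 orders
heap linearizations: 5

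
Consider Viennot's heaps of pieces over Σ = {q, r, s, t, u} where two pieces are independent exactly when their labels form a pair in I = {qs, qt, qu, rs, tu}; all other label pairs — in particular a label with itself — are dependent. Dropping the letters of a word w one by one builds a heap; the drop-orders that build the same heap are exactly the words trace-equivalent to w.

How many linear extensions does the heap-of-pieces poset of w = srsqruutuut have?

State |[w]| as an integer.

piece 0:s — minimal
piece 1:r — minimal
piece 2:s rests on {0:s}
piece 3:q rests on {1:r}
piece 4:r rests on {3:q}
piece 5:u rests on {2:s, 4:r}
piece 6:u rests on {5:u}
piece 7:t rests on {2:s, 4:r}
piece 8:u rests on {6:u}
piece 9:u rests on {8:u}
piece 10:t rests on {7:t}
minimal pieces: {0:s, 1:r}
ways to finish when only these pieces remain (= sum over removing one remaining piece with nothing left below it):
  1 left: {9}→1  {10}→1
  2 left: {7,10}→1  {8,9}→1  {9,10}→2
  3 left: {6,8,9}→1  {7,9,10}→3  {8,9,10}→3
  4 left: {5,6,8,9}→1  {6,8,9,10}→4  {7,8,9,10}→6
  5 left: {5,6,8,9,10}→5  {6,7,8,9,10}→10
  6 left: {5,6,7,8,9,10}→15
  7 left: {2,5,6,7,8,9,10}→15  {4,5,6,7,8,9,10}→15
  8 left: {0,2,5,6,7,8,9,10}→15  {2,4,5,6,7,8,9,10}→30  {3,4,5,6,7,8,9,10}→15
  9 left: {0,2,4,5,6,7,8,9,10}→45  {1,3,4,5,6,7,8,9,10}→15  {2,3,4,5,6,7,8,9,10}→45
  placing 0:s first → 60 extensions
  placing 1:r first → 90 extensions
total linear extensions = 150

150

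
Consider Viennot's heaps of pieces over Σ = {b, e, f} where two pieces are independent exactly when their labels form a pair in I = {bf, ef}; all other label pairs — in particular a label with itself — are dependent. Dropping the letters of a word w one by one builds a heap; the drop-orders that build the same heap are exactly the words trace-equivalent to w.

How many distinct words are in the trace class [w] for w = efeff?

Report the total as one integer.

10

0(e) covers ∅
1(f) covers ∅
2(e) covers 0:e
3(f) covers 1:f
4(f) covers 3:f
floor of heap: 0:e, 1:f
completions by unplaced set U, small U first (add the entries for U minus each lowest piece of U):
  |U|=1: {2}:1  {4}:1
  |U|=2: {0,2}:1  {2,4}:2  {3,4}:1
  |U|=3: {0,2,4}:3  {1,3,4}:1  {2,3,4}:3
  start at 0(e): 4
  start at 1(f): 6
sum over floor = 10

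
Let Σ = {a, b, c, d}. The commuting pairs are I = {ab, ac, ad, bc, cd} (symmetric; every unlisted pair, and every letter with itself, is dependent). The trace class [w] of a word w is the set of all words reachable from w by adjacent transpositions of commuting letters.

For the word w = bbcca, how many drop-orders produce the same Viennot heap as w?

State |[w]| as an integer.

30

0(b) covers ∅
1(b) covers 0:b
2(c) covers ∅
3(c) covers 2:c
4(a) covers ∅
floor of heap: 0:b, 2:c, 4:a
completions by unplaced set U, small U first (add the entries for U minus each lowest piece of U):
  |U|=1: {1}:1  {3}:1  {4}:1
  |U|=2: {0,1}:1  {1,3}:2  {1,4}:2  {2,3}:1  {3,4}:2
  |U|=3: {0,1,3}:3  {0,1,4}:3  {1,2,3}:3  {1,3,4}:6  {2,3,4}:3
  start at 0(b): 12
  start at 2(c): 12
  start at 4(a): 6
sum over floor = 30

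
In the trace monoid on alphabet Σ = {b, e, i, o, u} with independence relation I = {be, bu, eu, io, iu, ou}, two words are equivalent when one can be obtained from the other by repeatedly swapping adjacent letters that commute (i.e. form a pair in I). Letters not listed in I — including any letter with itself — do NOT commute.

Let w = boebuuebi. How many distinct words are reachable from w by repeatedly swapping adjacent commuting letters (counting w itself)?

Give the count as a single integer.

piece 0:b — minimal
piece 1:o rests on {0:b}
piece 2:e rests on {1:o}
piece 3:b rests on {1:o}
piece 4:u — minimal
piece 5:u rests on {4:u}
piece 6:e rests on {2:e}
piece 7:b rests on {3:b}
piece 8:i rests on {6:e, 7:b}
minimal pieces: {0:b, 4:u}
ways to finish when only these pieces remain (= sum over removing one remaining piece with nothing left below it):
  1 left: {5}→1  {8}→1
  2 left: {4,5}→1  {5,8}→2  {6,8}→1  {7,8}→1
  3 left: {2,6,8}→1  {3,7,8}→1  {4,5,8}→3  {5,6,8}→3  {5,7,8}→3  {6,7,8}→2
  4 left: {2,5,6,8}→4  {2,6,7,8}→3  {3,5,7,8}→4  {3,6,7,8}→3  {4,5,6,8}→6  {4,5,7,8}→6  {5,6,7,8}→8
  5 left: {2,3,6,7,8}→6  {2,4,5,6,8}→10  {2,5,6,7,8}→15  {3,4,5,7,8}→10  {3,5,6,7,8}→15  {4,5,6,7,8}→20
  6 left: {1,2,3,6,7,8}→6  {2,3,5,6,7,8}→36  {2,4,5,6,7,8}→45  {3,4,5,6,7,8}→45
  7 left: {0,1,2,3,6,7,8}→6  {1,2,3,5,6,7,8}→42  {2,3,4,5,6,7,8}→126
  placing 0:b first → 168 extensions
  placing 4:u first → 48 extensions
total linear extensions = 216

216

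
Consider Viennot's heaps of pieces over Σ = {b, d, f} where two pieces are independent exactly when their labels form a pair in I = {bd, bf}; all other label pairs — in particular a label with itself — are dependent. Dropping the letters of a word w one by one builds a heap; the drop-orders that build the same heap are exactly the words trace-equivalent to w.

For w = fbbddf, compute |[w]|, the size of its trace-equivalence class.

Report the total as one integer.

piece 0:f — minimal
piece 1:b — minimal
piece 2:b rests on {1:b}
piece 3:d rests on {0:f}
piece 4:d rests on {3:d}
piece 5:f rests on {4:d}
minimal pieces: {0:f, 1:b}
ways to finish when only these pieces remain (= sum over removing one remaining piece with nothing left below it):
  1 left: {2}→1  {5}→1
  2 left: {1,2}→1  {2,5}→2  {4,5}→1
  3 left: {1,2,5}→3  {2,4,5}→3  {3,4,5}→1
  4 left: {0,3,4,5}→1  {1,2,4,5}→6  {2,3,4,5}→4
  placing 0:f first → 10 extensions
  placing 1:b first → 5 extensions
total linear extensions = 15

15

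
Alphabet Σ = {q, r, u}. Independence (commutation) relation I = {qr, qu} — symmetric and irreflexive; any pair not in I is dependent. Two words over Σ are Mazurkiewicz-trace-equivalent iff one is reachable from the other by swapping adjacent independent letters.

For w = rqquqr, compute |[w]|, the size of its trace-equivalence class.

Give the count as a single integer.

#0=r has no predecessor
#1=q has no predecessor
#2=q depends on [1:q]
#3=u depends on [0:r]
#4=q depends on [2:q]
#5=r depends on [3:u]
sources: [0:r, 1:q]
N(rest) = Σ N(rest − s) over sources s of rest; N(one piece) = 1:
  size 1 → [4]=1  [5]=1
  size 2 → [2,4]=1  [3,5]=1  [4,5]=2
  size 3 → [0,3,5]=1  [1,2,4]=1  [2,4,5]=3  [3,4,5]=3
  size 4 → [0,3,4,5]=4  [1,2,4,5]=4  [2,3,4,5]=6
  first=0(r) contributes 10
  first=1(q) contributes 10
|[w]| = 20

20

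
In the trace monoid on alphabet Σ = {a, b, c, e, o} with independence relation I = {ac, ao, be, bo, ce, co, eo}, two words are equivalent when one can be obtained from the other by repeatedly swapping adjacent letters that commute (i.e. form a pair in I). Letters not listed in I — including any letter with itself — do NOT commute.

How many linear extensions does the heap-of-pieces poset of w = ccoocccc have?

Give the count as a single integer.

28

piece 0:c — minimal
piece 1:c rests on {0:c}
piece 2:o — minimal
piece 3:o rests on {2:o}
piece 4:c rests on {1:c}
piece 5:c rests on {4:c}
piece 6:c rests on {5:c}
piece 7:c rests on {6:c}
minimal pieces: {0:c, 2:o}
ways to finish when only these pieces remain (= sum over removing one remaining piece with nothing left below it):
  1 left: {3}→1  {7}→1
  2 left: {2,3}→1  {3,7}→2  {6,7}→1
  3 left: {2,3,7}→3  {3,6,7}→3  {5,6,7}→1
  4 left: {2,3,6,7}→6  {3,5,6,7}→4  {4,5,6,7}→1
  5 left: {1,4,5,6,7}→1  {2,3,5,6,7}→10  {3,4,5,6,7}→5
  6 left: {0,1,4,5,6,7}→1  {1,3,4,5,6,7}→6  {2,3,4,5,6,7}→15
  placing 0:c first → 21 extensions
  placing 2:o first → 7 extensions
total linear extensions = 28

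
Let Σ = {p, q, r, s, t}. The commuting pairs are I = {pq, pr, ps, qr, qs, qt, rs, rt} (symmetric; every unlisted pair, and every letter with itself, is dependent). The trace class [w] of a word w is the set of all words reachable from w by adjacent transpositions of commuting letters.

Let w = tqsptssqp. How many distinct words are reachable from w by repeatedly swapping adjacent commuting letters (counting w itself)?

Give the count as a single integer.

#0=t has no predecessor
#1=q has no predecessor
#2=s depends on [0:t]
#3=p depends on [0:t]
#4=t depends on [2:s, 3:p]
#5=s depends on [4:t]
#6=s depends on [5:s]
#7=q depends on [1:q]
#8=p depends on [4:t]
sources: [0:t, 1:q]
N(rest) = Σ N(rest − s) over sources s of rest; N(one piece) = 1:
  size 1 → [6]=1  [7]=1  [8]=1
  size 2 → [1,7]=1  [5,6]=1  [6,7]=2  [6,8]=2  [7,8]=2
  size 3 → [1,6,7]=3  [1,7,8]=3  [5,6,7]=3  [5,6,8]=3  [6,7,8]=6
  size 4 → [1,5,6,7]=6  [1,6,7,8]=12  [4,5,6,8]=3  [5,6,7,8]=12
  size 5 → [1,5,6,7,8]=30  [2,4,5,6,8]=3  [3,4,5,6,8]=3  [4,5,6,7,8]=15
  size 6 → [1,4,5,6,7,8]=45  [2,3,4,5,6,8]=6  [2,4,5,6,7,8]=18  [3,4,5,6,7,8]=18
  size 7 → [0,2,3,4,5,6,8]=6  [1,2,4,5,6,7,8]=63  [1,3,4,5,6,7,8]=63  [2,3,4,5,6,7,8]=42
  first=0(t) contributes 168
  first=1(q) contributes 48
|[w]| = 216

216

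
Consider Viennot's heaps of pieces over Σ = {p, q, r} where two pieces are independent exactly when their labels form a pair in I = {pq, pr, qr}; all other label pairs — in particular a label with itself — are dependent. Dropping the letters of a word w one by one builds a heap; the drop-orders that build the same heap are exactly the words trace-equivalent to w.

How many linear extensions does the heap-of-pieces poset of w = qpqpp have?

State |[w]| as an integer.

10

piece 0:q — minimal
piece 1:p — minimal
piece 2:q rests on {0:q}
piece 3:p rests on {1:p}
piece 4:p rests on {3:p}
minimal pieces: {0:q, 1:p}
ways to finish when only these pieces remain (= sum over removing one remaining piece with nothing left below it):
  1 left: {2}→1  {4}→1
  2 left: {0,2}→1  {2,4}→2  {3,4}→1
  3 left: {0,2,4}→3  {1,3,4}→1  {2,3,4}→3
  placing 0:q first → 4 extensions
  placing 1:p first → 6 extensions
total linear extensions = 10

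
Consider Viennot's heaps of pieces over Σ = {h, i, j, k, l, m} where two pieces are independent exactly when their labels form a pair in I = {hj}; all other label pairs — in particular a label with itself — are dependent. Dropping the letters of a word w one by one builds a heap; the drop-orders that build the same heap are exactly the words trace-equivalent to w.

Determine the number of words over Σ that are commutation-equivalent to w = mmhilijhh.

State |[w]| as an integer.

3

0(m) covers ∅
1(m) covers 0:m
2(h) covers 1:m
3(i) covers 2:h
4(l) covers 3:i
5(i) covers 4:l
6(j) covers 5:i
7(h) covers 5:i
8(h) covers 7:h
floor of heap: 0:m
completions by unplaced set U, small U first (add the entries for U minus each lowest piece of U):
  |U|=1: {6}:1  {8}:1
  |U|=2: {6,8}:2  {7,8}:1
  |U|=3: {6,7,8}:3
  |U|=4: {5,6,7,8}:3
  |U|=5: {4,5,6,7,8}:3
  |U|=6: {3,4,5,6,7,8}:3
  |U|=7: {2,3,4,5,6,7,8}:3
  start at 0(m): 3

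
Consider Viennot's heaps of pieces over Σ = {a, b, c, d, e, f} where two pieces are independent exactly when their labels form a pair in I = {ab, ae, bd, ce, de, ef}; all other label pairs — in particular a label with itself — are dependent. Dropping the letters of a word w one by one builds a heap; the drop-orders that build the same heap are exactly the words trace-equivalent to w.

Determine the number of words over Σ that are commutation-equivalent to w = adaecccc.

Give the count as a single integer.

drop 0:a onto floor
drop 1:d onto {0:a}
drop 2:a onto {1:d}
drop 3:e onto floor
drop 4:c onto {2:a}
drop 5:c onto {4:c}
drop 6:c onto {5:c}
drop 7:c onto {6:c}
ground layer = {0:a, 3:e}
drop-orders for the pieces not yet dropped (sum over which currently-grounded one goes next):
  1 to go: {3} 1  {7} 1
  2 to go: {3,7} 2  {6,7} 1
  3 to go: {3,6,7} 3  {5,6,7} 1
  4 to go: {3,5,6,7} 4  {4,5,6,7} 1
  5 to go: {2,4,5,6,7} 1  {3,4,5,6,7} 5
  6 to go: {1,2,4,5,6,7} 1  {2,3,4,5,6,7} 6
  if 0:a drops first: 7 orders
  if 3:e drops first: 1 orders
heap linearizations: 8

8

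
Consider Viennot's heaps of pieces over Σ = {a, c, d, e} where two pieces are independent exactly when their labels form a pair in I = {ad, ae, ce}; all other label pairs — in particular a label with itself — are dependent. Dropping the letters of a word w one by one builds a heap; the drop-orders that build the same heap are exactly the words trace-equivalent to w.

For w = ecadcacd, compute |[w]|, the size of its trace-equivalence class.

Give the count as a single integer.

5

0(e) covers ∅
1(c) covers ∅
2(a) covers 1:c
3(d) covers 0:e, 1:c
4(c) covers 2:a, 3:d
5(a) covers 4:c
6(c) covers 5:a
7(d) covers 6:c
floor of heap: 0:e, 1:c
completions by unplaced set U, small U first (add the entries for U minus each lowest piece of U):
  |U|=1: {7}:1
  |U|=2: {6,7}:1
  |U|=3: {5,6,7}:1
  |U|=4: {4,5,6,7}:1
  |U|=5: {2,4,5,6,7}:1  {3,4,5,6,7}:1
  |U|=6: {0,3,4,5,6,7}:1  {2,3,4,5,6,7}:2
  start at 0(e): 2
  start at 1(c): 3
sum over floor = 5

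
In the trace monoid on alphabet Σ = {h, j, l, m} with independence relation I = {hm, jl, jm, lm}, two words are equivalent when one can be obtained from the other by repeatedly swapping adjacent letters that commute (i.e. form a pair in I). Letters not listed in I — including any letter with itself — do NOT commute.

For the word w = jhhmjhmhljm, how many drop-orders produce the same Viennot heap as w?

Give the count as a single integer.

0(j) covers ∅
1(h) covers 0:j
2(h) covers 1:h
3(m) covers ∅
4(j) covers 2:h
5(h) covers 4:j
6(m) covers 3:m
7(h) covers 5:h
8(l) covers 7:h
9(j) covers 7:h
10(m) covers 6:m
floor of heap: 0:j, 3:m
completions by unplaced set U, small U first (add the entries for U minus each lowest piece of U):
  |U|=1: {8}:1  {9}:1  {10}:1
  |U|=2: {6,10}:1  {8,9}:2  {8,10}:2  {9,10}:2
  |U|=3: {3,6,10}:1  {6,8,10}:3  {6,9,10}:3  {7,8,9}:2  {8,9,10}:6
  |U|=4: {3,6,8,10}:4  {3,6,9,10}:4  {5,7,8,9}:2  {6,8,9,10}:12  {7,8,9,10}:8
  |U|=5: {3,6,8,9,10}:20  {4,5,7,8,9}:2  {5,7,8,9,10}:10  {6,7,8,9,10}:20
  |U|=6: {2,4,5,7,8,9}:2  {3,6,7,8,9,10}:40  {4,5,7,8,9,10}:12  {5,6,7,8,9,10}:30
  |U|=7: {1,2,4,5,7,8,9}:2  {2,4,5,7,8,9,10}:14  {3,5,6,7,8,9,10}:70  {4,5,6,7,8,9,10}:42
  |U|=8: {0,1,2,4,5,7,8,9}:2  {1,2,4,5,7,8,9,10}:16  {2,4,5,6,7,8,9,10}:56  {3,4,5,6,7,8,9,10}:112
  |U|=9: {0,1,2,4,5,7,8,9,10}:18  {1,2,4,5,6,7,8,9,10}:72  {2,3,4,5,6,7,8,9,10}:168
  start at 0(j): 240
  start at 3(m): 90
sum over floor = 330

330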